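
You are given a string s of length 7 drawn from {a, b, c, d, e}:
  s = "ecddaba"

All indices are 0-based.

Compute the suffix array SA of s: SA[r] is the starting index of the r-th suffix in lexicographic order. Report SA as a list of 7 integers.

[6, 4, 5, 1, 3, 2, 0]

rank→(start, suffix):
  0 → (6, 'a')
  1 → (4, 'aba')
  2 → (5, 'ba')
  3 → (1, 'cddaba')
  4 → (3, 'daba')
  5 → (2, 'ddaba')
  6 → (0, 'ecddaba')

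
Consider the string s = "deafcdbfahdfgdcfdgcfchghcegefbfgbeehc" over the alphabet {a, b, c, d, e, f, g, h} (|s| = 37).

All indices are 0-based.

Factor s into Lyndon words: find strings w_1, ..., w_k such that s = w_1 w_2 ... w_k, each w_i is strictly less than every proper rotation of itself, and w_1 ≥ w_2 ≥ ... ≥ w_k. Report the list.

["de", "afcdbfahdfgdcfdgcfchghcegefbfgbeehc"]

emit factor 1: 'de' (i=0, period=2)
emit factor 2: 'afcdbfahdfgdcfdgcfchghcegefbfgbeehc' (i=2, period=35)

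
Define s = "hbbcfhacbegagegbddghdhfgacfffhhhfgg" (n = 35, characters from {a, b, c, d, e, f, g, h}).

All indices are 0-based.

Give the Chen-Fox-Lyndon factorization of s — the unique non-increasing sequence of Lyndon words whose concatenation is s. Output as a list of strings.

emit factor 1: 'h' (i=0, period=1)
emit factor 2: 'bbcfh' (i=1, period=5)
emit factor 3: 'acbegagegbddghdhfgacfffhhhfgg' (i=6, period=29)

["h", "bbcfh", "acbegagegbddghdhfgacfffhhhfgg"]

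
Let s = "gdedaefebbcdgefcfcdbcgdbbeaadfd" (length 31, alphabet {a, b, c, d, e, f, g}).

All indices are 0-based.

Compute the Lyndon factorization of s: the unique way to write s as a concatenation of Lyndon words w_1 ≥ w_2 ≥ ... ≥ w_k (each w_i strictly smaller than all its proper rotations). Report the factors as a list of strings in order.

emit factor 1: 'g' (i=0, period=1)
emit factor 2: 'de' (i=1, period=2)
emit factor 3: 'd' (i=3, period=1)
emit factor 4: 'aefebbcdgefcfcdbcgdbbe' (i=4, period=22)
emit factor 5: 'aadfd' (i=26, period=5)

["g", "de", "d", "aefebbcdgefcfcdbcgdbbe", "aadfd"]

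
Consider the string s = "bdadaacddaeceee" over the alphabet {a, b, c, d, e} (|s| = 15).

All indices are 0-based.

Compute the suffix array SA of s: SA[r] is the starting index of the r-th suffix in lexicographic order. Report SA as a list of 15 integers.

[4, 5, 2, 9, 0, 6, 11, 3, 1, 8, 7, 14, 10, 13, 12]

rank→(start, suffix):
  0 → (4, 'aacddaeceee')
  1 → (5, 'acddaeceee')
  2 → (2, 'adaacddaeceee')
  3 → (9, 'aeceee')
  4 → (0, 'bdadaacddaeceee')
  5 → (6, 'cddaeceee')
  6 → (11, 'ceee')
  7 → (3, 'daacddaeceee')
  8 → (1, 'dadaacddaeceee')
  9 → (8, 'daeceee')
  10 → (7, 'ddaeceee')
  11 → (14, 'e')
  12 → (10, 'eceee')
  13 → (13, 'ee')
  14 → (12, 'eee')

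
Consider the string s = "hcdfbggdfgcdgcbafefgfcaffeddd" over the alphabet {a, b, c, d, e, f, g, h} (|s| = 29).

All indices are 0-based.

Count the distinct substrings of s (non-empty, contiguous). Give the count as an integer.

rank | idx | suffix
   0 |  15 | afefgfcaffeddd
   1 |  22 | affeddd
   2 |  14 | bafefgfcaffeddd
   3 |   4 | bggdfgcdgcbafefgfcaffeddd
   4 |  21 | caffeddd
   5 |  13 | cbafefgfcaffeddd
   6 |   1 | cdfbggdfgcdgcbafefgfcaffeddd
   7 |  10 | cdgcbafefgfcaffeddd
   8 |  28 | d
   9 |  27 | dd
  10 |  26 | ddd
  11 |   2 | dfbggdfgcdgcbafefgfcaffeddd
  12 |   7 | dfgcdgcbafefgfcaffeddd
  13 |  11 | dgcbafefgfcaffeddd
  14 |  25 | eddd
  15 |  17 | efgfcaffeddd
  16 |   3 | fbggdfgcdgcbafefgfcaffeddd
  17 |  20 | fcaffeddd
  18 |  24 | feddd
  19 |  16 | fefgfcaffeddd
  20 |  23 | ffeddd
  21 |   8 | fgcdgcbafefgfcaffeddd
  22 |  18 | fgfcaffeddd
  23 |  12 | gcbafefgfcaffeddd
  24 |   9 | gcdgcbafefgfcaffeddd
  25 |   6 | gdfgcdgcbafefgfcaffeddd
  26 |  19 | gfcaffeddd
  27 |   5 | ggdfgcdgcbafefgfcaffeddd
  28 |   0 | hcdfbggdfgcdgcbafefgfcaffeddd

SA = [15, 22, 14, 4, 21, 13, 1, 10, 28, 27, 26, 2, 7, 11, 25, 17, 3, 20, 24, 16, 23, 8, 18, 12, 9, 6, 19, 5, 0]
i: (SA[i-1],SA[i]) lcp shared
  1: (15,22) 2 'af'
  2: (22,14) 0 ''
  3: (14,4) 1 'b'
  4: (4,21) 0 ''
  5: (21,13) 1 'c'
  6: (13,1) 1 'c'
  7: (1,10) 2 'cd'
  8: (10,28) 0 ''
  9: (28,27) 1 'd'
  10: (27,26) 2 'dd'
  11: (26,2) 1 'd'
  12: (2,7) 2 'df'
  13: (7,11) 1 'd'
  14: (11,25) 0 ''
  15: (25,17) 1 'e'
  16: (17,3) 0 ''
  17: (3,20) 1 'f'
  18: (20,24) 1 'f'
  19: (24,16) 2 'fe'
  20: (16,23) 1 'f'
  21: (23,8) 1 'f'
  22: (8,18) 2 'fg'
  23: (18,12) 0 ''
  24: (12,9) 2 'gc'
  25: (9,6) 1 'g'
  26: (6,19) 1 'g'
  27: (19,5) 1 'g'
  28: (5,0) 0 ''

n(n+1)/2 = 29·30/2 = 435
Σ LCP = 0 + 2 + 0 + 1 + 0 + 1 + 1 + 2 + 0 + 1 + 2 + 1 + 2 + 1 + 0 + 1 + 0 + 1 + 1 + 2 + 1 + 1 + 2 + 0 + 2 + 1 + 1 + 1 + 0 = 28
distinct = 435 − 28 = 407

407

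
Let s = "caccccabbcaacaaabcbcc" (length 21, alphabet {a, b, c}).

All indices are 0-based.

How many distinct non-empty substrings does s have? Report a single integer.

199

rank | idx | suffix
   0 |  13 | aaabcbcc
   1 |  14 | aabcbcc
   2 |  10 | aacaaabcbcc
   3 |   6 | abbcaacaaabcbcc
   4 |  15 | abcbcc
   5 |  11 | acaaabcbcc
   6 |   1 | accccabbcaacaaabcbcc
   7 |   7 | bbcaacaaabcbcc
   8 |   8 | bcaacaaabcbcc
   9 |  16 | bcbcc
  10 |  18 | bcc
  11 |  20 | c
  12 |  12 | caaabcbcc
  13 |   9 | caacaaabcbcc
  14 |   5 | cabbcaacaaabcbcc
  15 |   0 | caccccabbcaacaaabcbcc
  16 |  17 | cbcc
  17 |  19 | cc
  18 |   4 | ccabbcaacaaabcbcc
  19 |   3 | cccabbcaacaaabcbcc
  20 |   2 | ccccabbcaacaaabcbcc

SA = [13, 14, 10, 6, 15, 11, 1, 7, 8, 16, 18, 20, 12, 9, 5, 0, 17, 19, 4, 3, 2]
[i] adj suffixes → lcp
  [1] 13/14 → 2 ('aa')
  [2] 14/10 → 2 ('aa')
  [3] 10/6 → 1 ('a')
  [4] 6/15 → 2 ('ab')
  [5] 15/11 → 1 ('a')
  [6] 11/1 → 2 ('ac')
  [7] 1/7 → 0 ('')
  [8] 7/8 → 1 ('b')
  [9] 8/16 → 2 ('bc')
  [10] 16/18 → 2 ('bc')
  [11] 18/20 → 0 ('')
  [12] 20/12 → 1 ('c')
  [13] 12/9 → 3 ('caa')
  [14] 9/5 → 2 ('ca')
  [15] 5/0 → 2 ('ca')
  [16] 0/17 → 1 ('c')
  [17] 17/19 → 1 ('c')
  [18] 19/4 → 2 ('cc')
  [19] 4/3 → 2 ('cc')
  [20] 3/2 → 3 ('ccc')

n(n+1)/2 = 21·22/2 = 231
Σ LCP = 0 + 2 + 2 + 1 + 2 + 1 + 2 + 0 + 1 + 2 + 2 + 0 + 1 + 3 + 2 + 2 + 1 + 1 + 2 + 2 + 3 = 32
distinct = 231 − 32 = 199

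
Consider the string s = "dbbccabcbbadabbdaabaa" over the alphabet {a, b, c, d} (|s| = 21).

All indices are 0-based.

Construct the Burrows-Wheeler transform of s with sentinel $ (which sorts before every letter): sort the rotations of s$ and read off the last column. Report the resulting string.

aabdadcbabcdaabbcbbba$

rank  rotation                last
    0  $dbbccabcbbadabbdaabaa  a
    1  a$dbbccabcbbadabbdaaba  a
    2  aa$dbbccabcbbadabbdaab  b
    3  aabaa$dbbccabcbbadabbd  d
    4  abaa$dbbccabcbbadabbda  a
    5  abbdaabaa$dbbccabcbbad  d
    6  abcbbadabbdaabaa$dbbcc  c
    7  adabbdaabaa$dbbccabcbb  b
    8  baa$dbbccabcbbadabbdaa  a
    9  badabbdaabaa$dbbccabcb  b
   10  bbadabbdaabaa$dbbccabc  c
   11  bbccabcbbadabbdaabaa$d  d
   12  bbdaabaa$dbbccabcbbada  a
   13  bcbbadabbdaabaa$dbbcca  a
   14  bccabcbbadabbdaabaa$db  b
   15  bdaabaa$dbbccabcbbadab  b
   16  cabcbbadabbdaabaa$dbbc  c
   17  cbbadabbdaabaa$dbbccab  b
   18  ccabcbbadabbdaabaa$dbb  b
   19  daabaa$dbbccabcbbadabb  b
   20  dabbdaabaa$dbbccabcbba  a
   21  dbbccabcbbadabbdaabaa$  $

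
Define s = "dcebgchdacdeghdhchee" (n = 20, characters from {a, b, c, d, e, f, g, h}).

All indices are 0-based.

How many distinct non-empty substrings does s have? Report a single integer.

195

sorted suffixes:
  #0 SA[0]=8  'acdeghdhchee'
  #1 SA[1]=3  'bgchdacdeghdhchee'
  #2 SA[2]=9  'cdeghdhchee'
  #3 SA[3]=1  'cebgchdacdeghdhchee'
  #4 SA[4]=5  'chdacdeghdhchee'
  #5 SA[5]=16  'chee'
  #6 SA[6]=7  'dacdeghdhchee'
  #7 SA[7]=0  'dcebgchdacdeghdhchee'
  #8 SA[8]=10  'deghdhchee'
  #9 SA[9]=14  'dhchee'
  #10 SA[10]=19  'e'
  #11 SA[11]=2  'ebgchdacdeghdhchee'
  #12 SA[12]=18  'ee'
  #13 SA[13]=11  'eghdhchee'
  #14 SA[14]=4  'gchdacdeghdhchee'
  #15 SA[15]=12  'ghdhchee'
  #16 SA[16]=15  'hchee'
  #17 SA[17]=6  'hdacdeghdhchee'
  #18 SA[18]=13  'hdhchee'
  #19 SA[19]=17  'hee'

SA = [8, 3, 9, 1, 5, 16, 7, 0, 10, 14, 19, 2, 18, 11, 4, 12, 15, 6, 13, 17]
rank  pair      lcp
   1  s[8:],s[3:]  0  ''
   2  s[3:],s[9:]  0  ''
   3  s[9:],s[1:]  1  'c'
   4  s[1:],s[5:]  1  'c'
   5  s[5:],s[16:]  2  'ch'
   6  s[16:],s[7:]  0  ''
   7  s[7:],s[0:]  1  'd'
   8  s[0:],s[10:]  1  'd'
   9  s[10:],s[14:]  1  'd'
  10  s[14:],s[19:]  0  ''
  11  s[19:],s[2:]  1  'e'
  12  s[2:],s[18:]  1  'e'
  13  s[18:],s[11:]  1  'e'
  14  s[11:],s[4:]  0  ''
  15  s[4:],s[12:]  1  'g'
  16  s[12:],s[15:]  0  ''
  17  s[15:],s[6:]  1  'h'
  18  s[6:],s[13:]  2  'hd'
  19  s[13:],s[17:]  1  'h'

n(n+1)/2 = 20·21/2 = 210
Σ LCP = 0 + 0 + 0 + 1 + 1 + 2 + 0 + 1 + 1 + 1 + 0 + 1 + 1 + 1 + 0 + 1 + 0 + 1 + 2 + 1 = 15
distinct = 210 − 15 = 195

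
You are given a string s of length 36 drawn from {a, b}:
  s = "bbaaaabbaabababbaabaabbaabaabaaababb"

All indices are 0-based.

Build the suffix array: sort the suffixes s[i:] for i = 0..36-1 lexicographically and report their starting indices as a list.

rank | idx | suffix
   0 |   2 | aaaabbaabababbaabaabbaabaabaaababb
   1 |  29 | aaababb
   2 |   3 | aaabbaabababbaabaabbaabaabaaababb
   3 |  26 | aabaaababb
   4 |  23 | aabaabaaababb
   5 |  16 | aabaabbaabaabaaababb
   6 |   8 | aabababbaabaabbaabaabaaababb
   7 |  30 | aababb
   8 |  19 | aabbaabaabaaababb
   9 |   4 | aabbaabababbaabaabbaabaabaaababb
  10 |  27 | abaaababb
  11 |  24 | abaabaaababb
  12 |  17 | abaabbaabaabaaababb
  13 |   9 | abababbaabaabbaabaabaaababb
  14 |  31 | ababb
  15 |  11 | ababbaabaabbaabaabaaababb
  16 |  33 | abb
  17 |  20 | abbaabaabaaababb
  18 |  13 | abbaabaabbaabaabaaababb
  19 |   5 | abbaabababbaabaabbaabaabaaababb
  20 |  35 | b
  21 |   1 | baaaabbaabababbaabaabbaabaabaaababb
  22 |  28 | baaababb
  23 |  25 | baabaaababb
  24 |  22 | baabaabaaababb
  25 |  15 | baabaabbaabaabaaababb
  26 |   7 | baabababbaabaabbaabaabaaababb
  27 |  18 | baabbaabaabaaababb
  28 |  10 | bababbaabaabbaabaabaaababb
  29 |  32 | babb
  30 |  12 | babbaabaabbaabaabaaababb
  31 |  34 | bb
  32 |   0 | bbaaaabbaabababbaabaabbaabaabaaababb
  33 |  21 | bbaabaabaaababb
  34 |  14 | bbaabaabbaabaabaaababb
  35 |   6 | bbaabababbaabaabbaabaabaaababb

[2, 29, 3, 26, 23, 16, 8, 30, 19, 4, 27, 24, 17, 9, 31, 11, 33, 20, 13, 5, 35, 1, 28, 25, 22, 15, 7, 18, 10, 32, 12, 34, 0, 21, 14, 6]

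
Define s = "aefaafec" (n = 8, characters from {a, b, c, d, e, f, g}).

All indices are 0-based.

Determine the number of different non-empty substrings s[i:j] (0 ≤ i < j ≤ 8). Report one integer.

32

sorted suffixes:
  #0 SA[0]=3  'aafec'
  #1 SA[1]=0  'aefaafec'
  #2 SA[2]=4  'afec'
  #3 SA[3]=7  'c'
  #4 SA[4]=6  'ec'
  #5 SA[5]=1  'efaafec'
  #6 SA[6]=2  'faafec'
  #7 SA[7]=5  'fec'

SA = [3, 0, 4, 7, 6, 1, 2, 5]
i: (SA[i-1],SA[i]) lcp shared
  1: (3,0) 1 'a'
  2: (0,4) 1 'a'
  3: (4,7) 0 ''
  4: (7,6) 0 ''
  5: (6,1) 1 'e'
  6: (1,2) 0 ''
  7: (2,5) 1 'f'

n(n+1)/2 = 8·9/2 = 36
Σ LCP = 0 + 1 + 1 + 0 + 0 + 1 + 0 + 1 = 4
distinct = 36 − 4 = 32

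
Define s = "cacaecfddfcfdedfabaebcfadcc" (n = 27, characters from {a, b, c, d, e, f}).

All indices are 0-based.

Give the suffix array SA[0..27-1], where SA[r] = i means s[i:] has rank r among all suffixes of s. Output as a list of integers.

[16, 1, 23, 18, 3, 17, 20, 26, 0, 2, 25, 21, 5, 10, 24, 7, 12, 14, 8, 19, 4, 13, 15, 22, 9, 6, 11]

sorted suffixes:
  #0 SA[0]=16  'abaebcfadcc'
  #1 SA[1]=1  'acaecfddfcfdedfabaebcfadcc'
  #2 SA[2]=23  'adcc'
  #3 SA[3]=18  'aebcfadcc'
  #4 SA[4]=3  'aecfddfcfdedfabaebcfadcc'
  #5 SA[5]=17  'baebcfadcc'
  #6 SA[6]=20  'bcfadcc'
  #7 SA[7]=26  'c'
  #8 SA[8]=0  'cacaecfddfcfdedfabaebcfadcc'
  #9 SA[9]=2  'caecfddfcfdedfabaebcfadcc'
  #10 SA[10]=25  'cc'
  #11 SA[11]=21  'cfadcc'
  #12 SA[12]=5  'cfddfcfdedfabaebcfadcc'
  #13 SA[13]=10  'cfdedfabaebcfadcc'
  #14 SA[14]=24  'dcc'
  #15 SA[15]=7  'ddfcfdedfabaebcfadcc'
  #16 SA[16]=12  'dedfabaebcfadcc'
  #17 SA[17]=14  'dfabaebcfadcc'
  #18 SA[18]=8  'dfcfdedfabaebcfadcc'
  #19 SA[19]=19  'ebcfadcc'
  #20 SA[20]=4  'ecfddfcfdedfabaebcfadcc'
  #21 SA[21]=13  'edfabaebcfadcc'
  #22 SA[22]=15  'fabaebcfadcc'
  #23 SA[23]=22  'fadcc'
  #24 SA[24]=9  'fcfdedfabaebcfadcc'
  #25 SA[25]=6  'fddfcfdedfabaebcfadcc'
  #26 SA[26]=11  'fdedfabaebcfadcc'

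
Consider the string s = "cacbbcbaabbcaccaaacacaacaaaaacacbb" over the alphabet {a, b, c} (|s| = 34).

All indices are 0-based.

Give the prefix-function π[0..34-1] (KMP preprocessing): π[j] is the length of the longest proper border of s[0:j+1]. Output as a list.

π[0] = 0
j=1 s[j]='a': π[1]=0 (border '')
j=2 s[j]='c': π[2]=1 (border 'c')
j=3 s[j]='b': k: 1→0; π[3]=0 (border '')
j=4 s[j]='b': π[4]=0 (border '')
j=5 s[j]='c': π[5]=1 (border 'c')
j=6 s[j]='b': k: 1→0; π[6]=0 (border '')
j=7 s[j]='a': π[7]=0 (border '')
j=8 s[j]='a': π[8]=0 (border '')
j=9 s[j]='b': π[9]=0 (border '')
j=10 s[j]='b': π[10]=0 (border '')
j=11 s[j]='c': π[11]=1 (border 'c')
j=12 s[j]='a': π[12]=2 (border 'ca')
j=13 s[j]='c': π[13]=3 (border 'cac')
j=14 s[j]='c': k: 3→1→0; π[14]=1 (border 'c')
j=15 s[j]='a': π[15]=2 (border 'ca')
j=16 s[j]='a': k: 2→0; π[16]=0 (border '')
j=17 s[j]='a': π[17]=0 (border '')
j=18 s[j]='c': π[18]=1 (border 'c')
j=19 s[j]='a': π[19]=2 (border 'ca')
j=20 s[j]='c': π[20]=3 (border 'cac')
j=21 s[j]='a': k: 3→1; π[21]=2 (border 'ca')
j=22 s[j]='a': k: 2→0; π[22]=0 (border '')
j=23 s[j]='c': π[23]=1 (border 'c')
j=24 s[j]='a': π[24]=2 (border 'ca')
j=25 s[j]='a': k: 2→0; π[25]=0 (border '')
j=26 s[j]='a': π[26]=0 (border '')
j=27 s[j]='a': π[27]=0 (border '')
j=28 s[j]='a': π[28]=0 (border '')
j=29 s[j]='c': π[29]=1 (border 'c')
j=30 s[j]='a': π[30]=2 (border 'ca')
j=31 s[j]='c': π[31]=3 (border 'cac')
j=32 s[j]='b': π[32]=4 (border 'cacb')
j=33 s[j]='b': π[33]=5 (border 'cacbb')

[0, 0, 1, 0, 0, 1, 0, 0, 0, 0, 0, 1, 2, 3, 1, 2, 0, 0, 1, 2, 3, 2, 0, 1, 2, 0, 0, 0, 0, 1, 2, 3, 4, 5]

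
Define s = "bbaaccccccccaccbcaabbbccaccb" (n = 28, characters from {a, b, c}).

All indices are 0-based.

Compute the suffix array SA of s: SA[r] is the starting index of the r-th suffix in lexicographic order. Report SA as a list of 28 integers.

rank | idx | suffix
   0 |  17 | aabbbccaccb
   1 |   2 | aaccccccccaccbcaabbbccaccb
   2 |  18 | abbbccaccb
   3 |  24 | accb
   4 |  12 | accbcaabbbccaccb
   5 |   3 | accccccccaccbcaabbbccaccb
   6 |  27 | b
   7 |   1 | baaccccccccaccbcaabbbccaccb
   8 |   0 | bbaaccccccccaccbcaabbbccaccb
   9 |  19 | bbbccaccb
  10 |  20 | bbccaccb
  11 |  15 | bcaabbbccaccb
  12 |  21 | bccaccb
  13 |  16 | caabbbccaccb
  14 |  23 | caccb
  15 |  11 | caccbcaabbbccaccb
  16 |  26 | cb
  17 |  14 | cbcaabbbccaccb
  18 |  22 | ccaccb
  19 |  10 | ccaccbcaabbbccaccb
  20 |  25 | ccb
  21 |  13 | ccbcaabbbccaccb
  22 |   9 | cccaccbcaabbbccaccb
  23 |   8 | ccccaccbcaabbbccaccb
  24 |   7 | cccccaccbcaabbbccaccb
  25 |   6 | ccccccaccbcaabbbccaccb
  26 |   5 | cccccccaccbcaabbbccaccb
  27 |   4 | ccccccccaccbcaabbbccaccb

[17, 2, 18, 24, 12, 3, 27, 1, 0, 19, 20, 15, 21, 16, 23, 11, 26, 14, 22, 10, 25, 13, 9, 8, 7, 6, 5, 4]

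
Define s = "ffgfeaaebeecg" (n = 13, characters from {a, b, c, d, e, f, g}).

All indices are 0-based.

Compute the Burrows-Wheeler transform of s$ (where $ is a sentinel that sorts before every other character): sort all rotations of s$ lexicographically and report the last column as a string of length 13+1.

geaeefaebg$fcf

rank  rotation        last
    0  $ffgfeaaebeecg  g
    1  aaebeecg$ffgfe  e
    2  aebeecg$ffgfea  a
    3  beecg$ffgfeaae  e
    4  cg$ffgfeaaebee  e
    5  eaaebeecg$ffgf  f
    6  ebeecg$ffgfeaa  a
    7  ecg$ffgfeaaebe  e
    8  eecg$ffgfeaaeb  b
    9  feaaebeecg$ffg  g
   10  ffgfeaaebeecg$  $
   11  fgfeaaebeecg$f  f
   12  g$ffgfeaaebeec  c
   13  gfeaaebeecg$ff  f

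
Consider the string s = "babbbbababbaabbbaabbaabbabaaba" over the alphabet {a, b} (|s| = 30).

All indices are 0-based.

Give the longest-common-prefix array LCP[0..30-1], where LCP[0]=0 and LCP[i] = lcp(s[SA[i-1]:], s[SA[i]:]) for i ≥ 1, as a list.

sorted suffixes:
  #0 SA[0]=29  'a'
  #1 SA[1]=26  'aaba'
  #2 SA[2]=16  'aabbaabbabaaba'
  #3 SA[3]=20  'aabbabaaba'
  #4 SA[4]=11  'aabbbaabbaabbabaaba'
  #5 SA[5]=27  'aba'
  #6 SA[6]=24  'abaaba'
  #7 SA[7]=6  'ababbaabbbaabbaabbabaaba'
  #8 SA[8]=17  'abbaabbabaaba'
  #9 SA[9]=8  'abbaabbbaabbaabbabaaba'
  #10 SA[10]=21  'abbabaaba'
  #11 SA[11]=12  'abbbaabbaabbabaaba'
  #12 SA[12]=1  'abbbbababbaabbbaabbaabbabaaba'
  #13 SA[13]=28  'ba'
  #14 SA[14]=25  'baaba'
  #15 SA[15]=15  'baabbaabbabaaba'
  #16 SA[16]=19  'baabbabaaba'
  #17 SA[17]=10  'baabbbaabbaabbabaaba'
  #18 SA[18]=23  'babaaba'
  #19 SA[19]=5  'bababbaabbbaabbaabbabaaba'
  #20 SA[20]=7  'babbaabbbaabbaabbabaaba'
  #21 SA[21]=0  'babbbbababbaabbbaabbaabbabaaba'
  #22 SA[22]=14  'bbaabbaabbabaaba'
  #23 SA[23]=18  'bbaabbabaaba'
  #24 SA[24]=9  'bbaabbbaabbaabbabaaba'
  #25 SA[25]=22  'bbabaaba'
  #26 SA[26]=4  'bbababbaabbbaabbaabbabaaba'
  #27 SA[27]=13  'bbbaabbaabbabaaba'
  #28 SA[28]=3  'bbbababbaabbbaabbaabbabaaba'
  #29 SA[29]=2  'bbbbababbaabbbaabbaabbabaaba'

SA = [29, 26, 16, 20, 11, 27, 24, 6, 17, 8, 21, 12, 1, 28, 25, 15, 19, 10, 23, 5, 7, 0, 14, 18, 9, 22, 4, 13, 3, 2]
i: (SA[i-1],SA[i]) lcp shared
  1: (29,26) 1 'a'
  2: (26,16) 3 'aab'
  3: (16,20) 5 'aabba'
  4: (20,11) 4 'aabb'
  5: (11,27) 1 'a'
  6: (27,24) 3 'aba'
  7: (24,6) 3 'aba'
  8: (6,17) 2 'ab'
  9: (17,8) 7 'abbaabb'
  10: (8,21) 4 'abba'
  11: (21,12) 3 'abb'
  12: (12,1) 4 'abbb'
  13: (1,28) 0 ''
  14: (28,25) 2 'ba'
  15: (25,15) 4 'baab'
  16: (15,19) 6 'baabba'
  17: (19,10) 5 'baabb'
  18: (10,23) 2 'ba'
  19: (23,5) 4 'baba'
  20: (5,7) 3 'bab'
  21: (7,0) 4 'babb'
  22: (0,14) 1 'b'
  23: (14,18) 7 'bbaabba'
  24: (18,9) 6 'bbaabb'
  25: (9,22) 3 'bba'
  26: (22,4) 5 'bbaba'
  27: (4,13) 2 'bb'
  28: (13,3) 4 'bbba'
  29: (3,2) 3 'bbb'

[0, 1, 3, 5, 4, 1, 3, 3, 2, 7, 4, 3, 4, 0, 2, 4, 6, 5, 2, 4, 3, 4, 1, 7, 6, 3, 5, 2, 4, 3]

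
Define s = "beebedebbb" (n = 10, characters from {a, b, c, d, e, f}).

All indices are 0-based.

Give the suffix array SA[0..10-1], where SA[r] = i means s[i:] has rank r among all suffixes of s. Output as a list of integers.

[9, 8, 7, 3, 0, 5, 6, 2, 4, 1]

rank | idx | suffix
   0 |   9 | b
   1 |   8 | bb
   2 |   7 | bbb
   3 |   3 | bedebbb
   4 |   0 | beebedebbb
   5 |   5 | debbb
   6 |   6 | ebbb
   7 |   2 | ebedebbb
   8 |   4 | edebbb
   9 |   1 | eebedebbb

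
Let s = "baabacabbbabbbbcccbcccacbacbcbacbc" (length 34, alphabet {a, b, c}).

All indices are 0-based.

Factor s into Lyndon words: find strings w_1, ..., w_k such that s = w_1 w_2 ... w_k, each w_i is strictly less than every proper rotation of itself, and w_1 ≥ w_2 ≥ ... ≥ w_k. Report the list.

["b", "aabacabbbabbbbcccbcccacbacbcbacbc"]

emit factor 1: 'b' (i=0, period=1)
emit factor 2: 'aabacabbbabbbbcccbcccacbacbcbacbc' (i=1, period=33)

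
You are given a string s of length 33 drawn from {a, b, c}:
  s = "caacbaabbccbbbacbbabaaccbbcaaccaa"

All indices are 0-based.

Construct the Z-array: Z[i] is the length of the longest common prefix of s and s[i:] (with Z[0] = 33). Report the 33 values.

Z[0]=33
i=1: fresh scan; Z[1]=0
i=2: fresh scan; Z[2]=0
i=3: fresh scan; Z[3]=1 grow→box=[3,4)
i=4: fresh scan; Z[4]=0
i=5: fresh scan; Z[5]=0
i=6: fresh scan; Z[6]=0
i=7: fresh scan; Z[7]=0
i=8: fresh scan; Z[8]=0
i=9: fresh scan; Z[9]=1 grow→box=[9,10)
i=10: fresh scan; Z[10]=1 grow→box=[10,11)
i=11: fresh scan; Z[11]=0
i=12: fresh scan; Z[12]=0
i=13: fresh scan; Z[13]=0
i=14: fresh scan; Z[14]=0
i=15: fresh scan; Z[15]=1 grow→box=[15,16)
i=16: fresh scan; Z[16]=0
i=17: fresh scan; Z[17]=0
i=18: fresh scan; Z[18]=0
i=19: fresh scan; Z[19]=0
i=20: fresh scan; Z[20]=0
i=21: fresh scan; Z[21]=0
i=22: fresh scan; Z[22]=1 grow→box=[22,23)
i=23: fresh scan; Z[23]=1 grow→box=[23,24)
i=24: fresh scan; Z[24]=0
i=25: fresh scan; Z[25]=0
i=26: fresh scan; Z[26]=4 grow→box=[26,30)
i=27: min(r-i=3, Z[1]=0)=0; Z[27]=0
i=28: min(r-i=2, Z[2]=0)=0; Z[28]=0
i=29: min(r-i=1, Z[3]=1)=1; Z[29]=1
i=30: fresh scan; Z[30]=3 grow→box=[30,33)
i=31: min(r-i=2, Z[1]=0)=0; Z[31]=0
i=32: min(r-i=1, Z[2]=0)=0; Z[32]=0

[33, 0, 0, 1, 0, 0, 0, 0, 0, 1, 1, 0, 0, 0, 0, 1, 0, 0, 0, 0, 0, 0, 1, 1, 0, 0, 4, 0, 0, 1, 3, 0, 0]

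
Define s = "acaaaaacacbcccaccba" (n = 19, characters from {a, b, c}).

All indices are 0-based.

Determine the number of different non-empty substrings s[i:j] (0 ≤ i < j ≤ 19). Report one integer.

158

sorted suffixes:
  #0 SA[0]=18  'a'
  #1 SA[1]=2  'aaaaacacbcccaccba'
  #2 SA[2]=3  'aaaacacbcccaccba'
  #3 SA[3]=4  'aaacacbcccaccba'
  #4 SA[4]=5  'aacacbcccaccba'
  #5 SA[5]=0  'acaaaaacacbcccaccba'
  #6 SA[6]=6  'acacbcccaccba'
  #7 SA[7]=8  'acbcccaccba'
  #8 SA[8]=14  'accba'
  #9 SA[9]=17  'ba'
  #10 SA[10]=10  'bcccaccba'
  #11 SA[11]=1  'caaaaacacbcccaccba'
  #12 SA[12]=7  'cacbcccaccba'
  #13 SA[13]=13  'caccba'
  #14 SA[14]=16  'cba'
  #15 SA[15]=9  'cbcccaccba'
  #16 SA[16]=12  'ccaccba'
  #17 SA[17]=15  'ccba'
  #18 SA[18]=11  'cccaccba'

SA = [18, 2, 3, 4, 5, 0, 6, 8, 14, 17, 10, 1, 7, 13, 16, 9, 12, 15, 11]
i: (SA[i-1],SA[i]) lcp shared
  1: (18,2) 1 'a'
  2: (2,3) 4 'aaaa'
  3: (3,4) 3 'aaa'
  4: (4,5) 2 'aa'
  5: (5,0) 1 'a'
  6: (0,6) 3 'aca'
  7: (6,8) 2 'ac'
  8: (8,14) 2 'ac'
  9: (14,17) 0 ''
  10: (17,10) 1 'b'
  11: (10,1) 0 ''
  12: (1,7) 2 'ca'
  13: (7,13) 3 'cac'
  14: (13,16) 1 'c'
  15: (16,9) 2 'cb'
  16: (9,12) 1 'c'
  17: (12,15) 2 'cc'
  18: (15,11) 2 'cc'

n(n+1)/2 = 19·20/2 = 190
Σ LCP = 0 + 1 + 4 + 3 + 2 + 1 + 3 + 2 + 2 + 0 + 1 + 0 + 2 + 3 + 1 + 2 + 1 + 2 + 2 = 32
distinct = 190 − 32 = 158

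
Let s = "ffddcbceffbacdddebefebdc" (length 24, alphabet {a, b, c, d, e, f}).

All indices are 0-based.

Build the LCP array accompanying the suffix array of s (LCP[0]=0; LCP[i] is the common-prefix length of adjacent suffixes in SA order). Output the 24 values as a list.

sorted suffixes:
  #0 SA[0]=11  'acdddebefebdc'
  #1 SA[1]=10  'bacdddebefebdc'
  #2 SA[2]=5  'bceffbacdddebefebdc'
  #3 SA[3]=21  'bdc'
  #4 SA[4]=17  'befebdc'
  #5 SA[5]=23  'c'
  #6 SA[6]=4  'cbceffbacdddebefebdc'
  #7 SA[7]=12  'cdddebefebdc'
  #8 SA[8]=6  'ceffbacdddebefebdc'
  #9 SA[9]=22  'dc'
  #10 SA[10]=3  'dcbceffbacdddebefebdc'
  #11 SA[11]=2  'ddcbceffbacdddebefebdc'
  #12 SA[12]=13  'dddebefebdc'
  #13 SA[13]=14  'ddebefebdc'
  #14 SA[14]=15  'debefebdc'
  #15 SA[15]=20  'ebdc'
  #16 SA[16]=16  'ebefebdc'
  #17 SA[17]=18  'efebdc'
  #18 SA[18]=7  'effbacdddebefebdc'
  #19 SA[19]=9  'fbacdddebefebdc'
  #20 SA[20]=1  'fddcbceffbacdddebefebdc'
  #21 SA[21]=19  'febdc'
  #22 SA[22]=8  'ffbacdddebefebdc'
  #23 SA[23]=0  'ffddcbceffbacdddebefebdc'

SA = [11, 10, 5, 21, 17, 23, 4, 12, 6, 22, 3, 2, 13, 14, 15, 20, 16, 18, 7, 9, 1, 19, 8, 0]
[i] adj suffixes → lcp
  [1] 11/10 → 0 ('')
  [2] 10/5 → 1 ('b')
  [3] 5/21 → 1 ('b')
  [4] 21/17 → 1 ('b')
  [5] 17/23 → 0 ('')
  [6] 23/4 → 1 ('c')
  [7] 4/12 → 1 ('c')
  [8] 12/6 → 1 ('c')
  [9] 6/22 → 0 ('')
  [10] 22/3 → 2 ('dc')
  [11] 3/2 → 1 ('d')
  [12] 2/13 → 2 ('dd')
  [13] 13/14 → 2 ('dd')
  [14] 14/15 → 1 ('d')
  [15] 15/20 → 0 ('')
  [16] 20/16 → 2 ('eb')
  [17] 16/18 → 1 ('e')
  [18] 18/7 → 2 ('ef')
  [19] 7/9 → 0 ('')
  [20] 9/1 → 1 ('f')
  [21] 1/19 → 1 ('f')
  [22] 19/8 → 1 ('f')
  [23] 8/0 → 2 ('ff')

[0, 0, 1, 1, 1, 0, 1, 1, 1, 0, 2, 1, 2, 2, 1, 0, 2, 1, 2, 0, 1, 1, 1, 2]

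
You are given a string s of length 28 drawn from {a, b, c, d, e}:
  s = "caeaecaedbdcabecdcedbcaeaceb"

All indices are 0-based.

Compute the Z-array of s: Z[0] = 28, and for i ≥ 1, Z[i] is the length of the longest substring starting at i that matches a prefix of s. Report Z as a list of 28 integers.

[28, 0, 0, 0, 0, 3, 0, 0, 0, 0, 0, 2, 0, 0, 0, 1, 0, 1, 0, 0, 0, 4, 0, 0, 0, 1, 0, 0]

Z[0]=28
i=1: outside box; Z[1]=0
i=2: outside box; Z[2]=0
i=3: outside box; Z[3]=0
i=4: outside box; Z[4]=0
i=5: outside box; Z[5]=3 grow→box=[5,8)
i=6: min(r-i=2, Z[1]=0)=0; Z[6]=0
i=7: min(r-i=1, Z[2]=0)=0; Z[7]=0
i=8: outside box; Z[8]=0
i=9: outside box; Z[9]=0
i=10: outside box; Z[10]=0
i=11: outside box; Z[11]=2 grow→box=[11,13)
i=12: min(r-i=1, Z[1]=0)=0; Z[12]=0
i=13: outside box; Z[13]=0
i=14: outside box; Z[14]=0
i=15: outside box; Z[15]=1 grow→box=[15,16)
i=16: outside box; Z[16]=0
i=17: outside box; Z[17]=1 grow→box=[17,18)
i=18: outside box; Z[18]=0
i=19: outside box; Z[19]=0
i=20: outside box; Z[20]=0
i=21: outside box; Z[21]=4 grow→box=[21,25)
i=22: min(r-i=3, Z[1]=0)=0; Z[22]=0
i=23: min(r-i=2, Z[2]=0)=0; Z[23]=0
i=24: min(r-i=1, Z[3]=0)=0; Z[24]=0
i=25: outside box; Z[25]=1 grow→box=[25,26)
i=26: outside box; Z[26]=0
i=27: outside box; Z[27]=0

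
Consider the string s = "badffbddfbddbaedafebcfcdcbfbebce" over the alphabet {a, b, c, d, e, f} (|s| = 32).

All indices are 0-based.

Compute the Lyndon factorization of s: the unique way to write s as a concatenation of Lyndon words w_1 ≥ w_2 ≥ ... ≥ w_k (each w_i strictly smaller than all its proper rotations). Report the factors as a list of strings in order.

["b", "adffbddfbddbaedafebcfcdcbfbebce"]

emit factor 1: 'b' (i=0, period=1)
emit factor 2: 'adffbddfbddbaedafebcfcdcbfbebce' (i=1, period=31)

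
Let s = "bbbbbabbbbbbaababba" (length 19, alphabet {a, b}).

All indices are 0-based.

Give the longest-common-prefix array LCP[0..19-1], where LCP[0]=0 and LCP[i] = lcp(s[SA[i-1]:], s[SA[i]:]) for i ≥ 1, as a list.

sorted suffixes:
  #0 SA[0]=18  'a'
  #1 SA[1]=12  'aababba'
  #2 SA[2]=13  'ababba'
  #3 SA[3]=15  'abba'
  #4 SA[4]=5  'abbbbbbaababba'
  #5 SA[5]=17  'ba'
  #6 SA[6]=11  'baababba'
  #7 SA[7]=14  'babba'
  #8 SA[8]=4  'babbbbbbaababba'
  #9 SA[9]=16  'bba'
  #10 SA[10]=10  'bbaababba'
  #11 SA[11]=3  'bbabbbbbbaababba'
  #12 SA[12]=9  'bbbaababba'
  #13 SA[13]=2  'bbbabbbbbbaababba'
  #14 SA[14]=8  'bbbbaababba'
  #15 SA[15]=1  'bbbbabbbbbbaababba'
  #16 SA[16]=7  'bbbbbaababba'
  #17 SA[17]=0  'bbbbbabbbbbbaababba'
  #18 SA[18]=6  'bbbbbbaababba'

SA = [18, 12, 13, 15, 5, 17, 11, 14, 4, 16, 10, 3, 9, 2, 8, 1, 7, 0, 6]
i: (SA[i-1],SA[i]) lcp shared
  1: (18,12) 1 'a'
  2: (12,13) 1 'a'
  3: (13,15) 2 'ab'
  4: (15,5) 3 'abb'
  5: (5,17) 0 ''
  6: (17,11) 2 'ba'
  7: (11,14) 2 'ba'
  8: (14,4) 4 'babb'
  9: (4,16) 1 'b'
  10: (16,10) 3 'bba'
  11: (10,3) 3 'bba'
  12: (3,9) 2 'bb'
  13: (9,2) 4 'bbba'
  14: (2,8) 3 'bbb'
  15: (8,1) 5 'bbbba'
  16: (1,7) 4 'bbbb'
  17: (7,0) 6 'bbbbba'
  18: (0,6) 5 'bbbbb'

[0, 1, 1, 2, 3, 0, 2, 2, 4, 1, 3, 3, 2, 4, 3, 5, 4, 6, 5]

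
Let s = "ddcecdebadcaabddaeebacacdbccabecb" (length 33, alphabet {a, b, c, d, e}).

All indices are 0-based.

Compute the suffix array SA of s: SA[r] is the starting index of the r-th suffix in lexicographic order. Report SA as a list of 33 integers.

[11, 12, 28, 20, 22, 8, 16, 32, 19, 7, 25, 13, 29, 10, 27, 21, 31, 26, 23, 4, 2, 15, 24, 9, 1, 14, 0, 5, 18, 6, 30, 3, 17]

sorted suffixes:
  #0 SA[0]=11  'aabddaeebacacdbccabecb'
  #1 SA[1]=12  'abddaeebacacdbccabecb'
  #2 SA[2]=28  'abecb'
  #3 SA[3]=20  'acacdbccabecb'
  #4 SA[4]=22  'acdbccabecb'
  #5 SA[5]=8  'adcaabddaeebacacdbccabecb'
  #6 SA[6]=16  'aeebacacdbccabecb'
  #7 SA[7]=32  'b'
  #8 SA[8]=19  'bacacdbccabecb'
  #9 SA[9]=7  'badcaabddaeebacacdbccabecb'
  #10 SA[10]=25  'bccabecb'
  #11 SA[11]=13  'bddaeebacacdbccabecb'
  #12 SA[12]=29  'becb'
  #13 SA[13]=10  'caabddaeebacacdbccabecb'
  #14 SA[14]=27  'cabecb'
  #15 SA[15]=21  'cacdbccabecb'
  #16 SA[16]=31  'cb'
  #17 SA[17]=26  'ccabecb'
  #18 SA[18]=23  'cdbccabecb'
  #19 SA[19]=4  'cdebadcaabddaeebacacdbccabecb'
  #20 SA[20]=2  'cecdebadcaabddaeebacacdbccabecb'
  #21 SA[21]=15  'daeebacacdbccabecb'
  #22 SA[22]=24  'dbccabecb'
  #23 SA[23]=9  'dcaabddaeebacacdbccabecb'
  #24 SA[24]=1  'dcecdebadcaabddaeebacacdbccabecb'
  #25 SA[25]=14  'ddaeebacacdbccabecb'
  #26 SA[26]=0  'ddcecdebadcaabddaeebacacdbccabecb'
  #27 SA[27]=5  'debadcaabddaeebacacdbccabecb'
  #28 SA[28]=18  'ebacacdbccabecb'
  #29 SA[29]=6  'ebadcaabddaeebacacdbccabecb'
  #30 SA[30]=30  'ecb'
  #31 SA[31]=3  'ecdebadcaabddaeebacacdbccabecb'
  #32 SA[32]=17  'eebacacdbccabecb'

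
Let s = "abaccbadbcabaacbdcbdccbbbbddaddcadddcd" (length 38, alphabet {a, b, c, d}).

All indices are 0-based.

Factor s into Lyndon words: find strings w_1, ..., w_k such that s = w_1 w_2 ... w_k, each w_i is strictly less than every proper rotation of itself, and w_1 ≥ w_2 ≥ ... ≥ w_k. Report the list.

["abaccbadbc", "ab", "aacbdcbdccbbbbddaddcadddcd"]

emit factor 1: 'abaccbadbc' (i=0, period=10)
emit factor 2: 'ab' (i=10, period=2)
emit factor 3: 'aacbdcbdccbbbbddaddcadddcd' (i=12, period=26)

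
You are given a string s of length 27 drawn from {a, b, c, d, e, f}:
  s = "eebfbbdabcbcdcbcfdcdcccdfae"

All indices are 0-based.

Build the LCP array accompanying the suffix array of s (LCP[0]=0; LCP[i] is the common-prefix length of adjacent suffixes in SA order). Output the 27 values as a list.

sorted suffixes:
  #0 SA[0]=7  'abcbcdcbcfdcdcccdfae'
  #1 SA[1]=25  'ae'
  #2 SA[2]=4  'bbdabcbcdcbcfdcdcccdfae'
  #3 SA[3]=8  'bcbcdcbcfdcdcccdfae'
  #4 SA[4]=10  'bcdcbcfdcdcccdfae'
  #5 SA[5]=14  'bcfdcdcccdfae'
  #6 SA[6]=5  'bdabcbcdcbcfdcdcccdfae'
  #7 SA[7]=2  'bfbbdabcbcdcbcfdcdcccdfae'
  #8 SA[8]=9  'cbcdcbcfdcdcccdfae'
  #9 SA[9]=13  'cbcfdcdcccdfae'
  #10 SA[10]=20  'cccdfae'
  #11 SA[11]=21  'ccdfae'
  #12 SA[12]=11  'cdcbcfdcdcccdfae'
  #13 SA[13]=18  'cdcccdfae'
  #14 SA[14]=22  'cdfae'
  #15 SA[15]=15  'cfdcdcccdfae'
  #16 SA[16]=6  'dabcbcdcbcfdcdcccdfae'
  #17 SA[17]=12  'dcbcfdcdcccdfae'
  #18 SA[18]=19  'dcccdfae'
  #19 SA[19]=17  'dcdcccdfae'
  #20 SA[20]=23  'dfae'
  #21 SA[21]=26  'e'
  #22 SA[22]=1  'ebfbbdabcbcdcbcfdcdcccdfae'
  #23 SA[23]=0  'eebfbbdabcbcdcbcfdcdcccdfae'
  #24 SA[24]=24  'fae'
  #25 SA[25]=3  'fbbdabcbcdcbcfdcdcccdfae'
  #26 SA[26]=16  'fdcdcccdfae'

SA = [7, 25, 4, 8, 10, 14, 5, 2, 9, 13, 20, 21, 11, 18, 22, 15, 6, 12, 19, 17, 23, 26, 1, 0, 24, 3, 16]
[i] adj suffixes → lcp
  [1] 7/25 → 1 ('a')
  [2] 25/4 → 0 ('')
  [3] 4/8 → 1 ('b')
  [4] 8/10 → 2 ('bc')
  [5] 10/14 → 2 ('bc')
  [6] 14/5 → 1 ('b')
  [7] 5/2 → 1 ('b')
  [8] 2/9 → 0 ('')
  [9] 9/13 → 3 ('cbc')
  [10] 13/20 → 1 ('c')
  [11] 20/21 → 2 ('cc')
  [12] 21/11 → 1 ('c')
  [13] 11/18 → 3 ('cdc')
  [14] 18/22 → 2 ('cd')
  [15] 22/15 → 1 ('c')
  [16] 15/6 → 0 ('')
  [17] 6/12 → 1 ('d')
  [18] 12/19 → 2 ('dc')
  [19] 19/17 → 2 ('dc')
  [20] 17/23 → 1 ('d')
  [21] 23/26 → 0 ('')
  [22] 26/1 → 1 ('e')
  [23] 1/0 → 1 ('e')
  [24] 0/24 → 0 ('')
  [25] 24/3 → 1 ('f')
  [26] 3/16 → 1 ('f')

[0, 1, 0, 1, 2, 2, 1, 1, 0, 3, 1, 2, 1, 3, 2, 1, 0, 1, 2, 2, 1, 0, 1, 1, 0, 1, 1]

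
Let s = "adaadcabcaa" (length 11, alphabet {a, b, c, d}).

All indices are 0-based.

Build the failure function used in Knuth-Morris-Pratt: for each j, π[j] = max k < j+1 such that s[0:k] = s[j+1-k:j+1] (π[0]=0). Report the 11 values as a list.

[0, 0, 1, 1, 2, 0, 1, 0, 0, 1, 1]

π[0] = 0
j=1 s[j]='d': π[1]=0 (border '')
j=2 s[j]='a': π[2]=1 (border 'a')
j=3 s[j]='a': k: 1→0; π[3]=1 (border 'a')
j=4 s[j]='d': π[4]=2 (border 'ad')
j=5 s[j]='c': k: 2→0; π[5]=0 (border '')
j=6 s[j]='a': π[6]=1 (border 'a')
j=7 s[j]='b': k: 1→0; π[7]=0 (border '')
j=8 s[j]='c': π[8]=0 (border '')
j=9 s[j]='a': π[9]=1 (border 'a')
j=10 s[j]='a': k: 1→0; π[10]=1 (border 'a')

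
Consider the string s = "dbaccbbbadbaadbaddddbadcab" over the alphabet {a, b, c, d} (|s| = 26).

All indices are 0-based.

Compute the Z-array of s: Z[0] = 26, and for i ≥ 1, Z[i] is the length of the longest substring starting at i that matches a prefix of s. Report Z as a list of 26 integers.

Z[0]=26
i=1: i≥r, start 0; Z[1]=0
i=2: i≥r, start 0; Z[2]=0
i=3: i≥r, start 0; Z[3]=0
i=4: i≥r, start 0; Z[4]=0
i=5: i≥r, start 0; Z[5]=0
i=6: i≥r, start 0; Z[6]=0
i=7: i≥r, start 0; Z[7]=0
i=8: i≥r, start 0; Z[8]=0
i=9: i≥r, start 0; Z[9]=3 scan→box=[9,12)
i=10: min(r-i=2, Z[1]=0)=0; Z[10]=0
i=11: min(r-i=1, Z[2]=0)=0; Z[11]=0
i=12: i≥r, start 0; Z[12]=0
i=13: i≥r, start 0; Z[13]=3 scan→box=[13,16)
i=14: min(r-i=2, Z[1]=0)=0; Z[14]=0
i=15: min(r-i=1, Z[2]=0)=0; Z[15]=0
i=16: i≥r, start 0; Z[16]=1 scan→box=[16,17)
i=17: i≥r, start 0; Z[17]=1 scan→box=[17,18)
i=18: i≥r, start 0; Z[18]=1 scan→box=[18,19)
i=19: i≥r, start 0; Z[19]=3 scan→box=[19,22)
i=20: min(r-i=2, Z[1]=0)=0; Z[20]=0
i=21: min(r-i=1, Z[2]=0)=0; Z[21]=0
i=22: i≥r, start 0; Z[22]=1 scan→box=[22,23)
i=23: i≥r, start 0; Z[23]=0
i=24: i≥r, start 0; Z[24]=0
i=25: i≥r, start 0; Z[25]=0

[26, 0, 0, 0, 0, 0, 0, 0, 0, 3, 0, 0, 0, 3, 0, 0, 1, 1, 1, 3, 0, 0, 1, 0, 0, 0]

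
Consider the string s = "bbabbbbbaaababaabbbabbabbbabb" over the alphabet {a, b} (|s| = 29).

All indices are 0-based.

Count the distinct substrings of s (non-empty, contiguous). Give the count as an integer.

rank | idx | suffix
   0 |   8 | aaababaabbbabbabbbabb
   1 |   9 | aababaabbbabbabbbabb
   2 |  14 | aabbbabbabbbabb
   3 |  12 | abaabbbabbabbbabb
   4 |  10 | ababaabbbabbabbbabb
   5 |  26 | abb
   6 |  19 | abbabbbabb
   7 |  22 | abbbabb
   8 |  15 | abbbabbabbbabb
   9 |   2 | abbbbbaaababaabbbabbabbbabb
  10 |  28 | b
  11 |   7 | baaababaabbbabbabbbabb
  12 |  13 | baabbbabbabbbabb
  13 |  11 | babaabbbabbabbbabb
  14 |  25 | babb
  15 |  18 | babbabbbabb
  16 |  21 | babbbabb
  17 |   1 | babbbbbaaababaabbbabbabbbabb
  18 |  27 | bb
  19 |   6 | bbaaababaabbbabbabbbabb
  20 |  24 | bbabb
  21 |  17 | bbabbabbbabb
  22 |  20 | bbabbbabb
  23 |   0 | bbabbbbbaaababaabbbabbabbbabb
  24 |   5 | bbbaaababaabbbabbabbbabb
  25 |  23 | bbbabb
  26 |  16 | bbbabbabbbabb
  27 |   4 | bbbbaaababaabbbabbabbbabb
  28 |   3 | bbbbbaaababaabbbabbabbbabb

SA = [8, 9, 14, 12, 10, 26, 19, 22, 15, 2, 28, 7, 13, 11, 25, 18, 21, 1, 27, 6, 24, 17, 20, 0, 5, 23, 16, 4, 3]
rank  pair      lcp
   1  s[8:],s[9:]  2  'aa'
   2  s[9:],s[14:]  3  'aab'
   3  s[14:],s[12:]  1  'a'
   4  s[12:],s[10:]  3  'aba'
   5  s[10:],s[26:]  2  'ab'
   6  s[26:],s[19:]  3  'abb'
   7  s[19:],s[22:]  3  'abb'
   8  s[22:],s[15:]  7  'abbbabb'
   9  s[15:],s[2:]  4  'abbb'
  10  s[2:],s[28:]  0  ''
  11  s[28:],s[7:]  1  'b'
  12  s[7:],s[13:]  3  'baa'
  13  s[13:],s[11:]  2  'ba'
  14  s[11:],s[25:]  3  'bab'
  15  s[25:],s[18:]  4  'babb'
  16  s[18:],s[21:]  4  'babb'
  17  s[21:],s[1:]  5  'babbb'
  18  s[1:],s[27:]  1  'b'
  19  s[27:],s[6:]  2  'bb'
  20  s[6:],s[24:]  3  'bba'
  21  s[24:],s[17:]  5  'bbabb'
  22  s[17:],s[20:]  5  'bbabb'
  23  s[20:],s[0:]  6  'bbabbb'
  24  s[0:],s[5:]  2  'bb'
  25  s[5:],s[23:]  4  'bbba'
  26  s[23:],s[16:]  6  'bbbabb'
  27  s[16:],s[4:]  3  'bbb'
  28  s[4:],s[3:]  4  'bbbb'

n(n+1)/2 = 29·30/2 = 435
Σ LCP = 0 + 2 + 3 + 1 + 3 + 2 + 3 + 3 + 7 + 4 + 0 + 1 + 3 + 2 + 3 + 4 + 4 + 5 + 1 + 2 + 3 + 5 + 5 + 6 + 2 + 4 + 6 + 3 + 4 = 91
distinct = 435 − 91 = 344

344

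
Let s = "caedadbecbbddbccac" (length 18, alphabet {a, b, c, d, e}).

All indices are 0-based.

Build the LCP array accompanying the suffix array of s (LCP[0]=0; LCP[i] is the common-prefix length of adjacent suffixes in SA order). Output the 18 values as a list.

rank | idx | suffix
   0 |  16 | ac
   1 |   4 | adbecbbddbccac
   2 |   1 | aedadbecbbddbccac
   3 |   9 | bbddbccac
   4 |  13 | bccac
   5 |  10 | bddbccac
   6 |   6 | becbbddbccac
   7 |  17 | c
   8 |  15 | cac
   9 |   0 | caedadbecbbddbccac
  10 |   8 | cbbddbccac
  11 |  14 | ccac
  12 |   3 | dadbecbbddbccac
  13 |  12 | dbccac
  14 |   5 | dbecbbddbccac
  15 |  11 | ddbccac
  16 |   7 | ecbbddbccac
  17 |   2 | edadbecbbddbccac

SA = [16, 4, 1, 9, 13, 10, 6, 17, 15, 0, 8, 14, 3, 12, 5, 11, 7, 2]
rank  pair      lcp
   1  s[16:],s[4:]  1  'a'
   2  s[4:],s[1:]  1  'a'
   3  s[1:],s[9:]  0  ''
   4  s[9:],s[13:]  1  'b'
   5  s[13:],s[10:]  1  'b'
   6  s[10:],s[6:]  1  'b'
   7  s[6:],s[17:]  0  ''
   8  s[17:],s[15:]  1  'c'
   9  s[15:],s[0:]  2  'ca'
  10  s[0:],s[8:]  1  'c'
  11  s[8:],s[14:]  1  'c'
  12  s[14:],s[3:]  0  ''
  13  s[3:],s[12:]  1  'd'
  14  s[12:],s[5:]  2  'db'
  15  s[5:],s[11:]  1  'd'
  16  s[11:],s[7:]  0  ''
  17  s[7:],s[2:]  1  'e'

[0, 1, 1, 0, 1, 1, 1, 0, 1, 2, 1, 1, 0, 1, 2, 1, 0, 1]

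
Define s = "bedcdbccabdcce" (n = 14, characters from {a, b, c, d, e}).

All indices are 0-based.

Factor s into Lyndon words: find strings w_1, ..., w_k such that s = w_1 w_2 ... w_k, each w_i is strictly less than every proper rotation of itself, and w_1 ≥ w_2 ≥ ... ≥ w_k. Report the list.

emit factor 1: 'bedcd' (i=0, period=5)
emit factor 2: 'bcc' (i=5, period=3)
emit factor 3: 'abdcce' (i=8, period=6)

["bedcd", "bcc", "abdcce"]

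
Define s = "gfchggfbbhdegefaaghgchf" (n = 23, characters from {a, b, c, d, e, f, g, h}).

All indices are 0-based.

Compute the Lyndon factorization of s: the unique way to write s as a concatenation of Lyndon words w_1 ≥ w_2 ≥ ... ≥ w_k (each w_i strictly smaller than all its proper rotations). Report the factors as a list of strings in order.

["g", "f", "chggf", "bbhdegef", "aaghgchf"]

emit factor 1: 'g' (i=0, period=1)
emit factor 2: 'f' (i=1, period=1)
emit factor 3: 'chggf' (i=2, period=5)
emit factor 4: 'bbhdegef' (i=7, period=8)
emit factor 5: 'aaghgchf' (i=15, period=8)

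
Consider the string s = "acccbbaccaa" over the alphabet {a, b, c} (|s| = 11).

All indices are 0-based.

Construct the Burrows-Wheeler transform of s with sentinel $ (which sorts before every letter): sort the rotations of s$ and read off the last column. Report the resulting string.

rank  rotation      last
    0  $acccbbaccaa  a
    1  a$acccbbacca  a
    2  aa$acccbbacc  c
    3  accaa$acccbb  b
    4  acccbbaccaa$  $
    5  baccaa$acccb  b
    6  bbaccaa$accc  c
    7  caa$acccbbac  c
    8  cbbaccaa$acc  c
    9  ccaa$acccbba  a
   10  ccbbaccaa$ac  c
   11  cccbbaccaa$a  a

aacb$bcccaca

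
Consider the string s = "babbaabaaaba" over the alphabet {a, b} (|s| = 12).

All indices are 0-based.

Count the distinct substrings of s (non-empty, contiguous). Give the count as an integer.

rank | idx | suffix
   0 |  11 | a
   1 |   7 | aaaba
   2 |   8 | aaba
   3 |   4 | aabaaaba
   4 |   9 | aba
   5 |   5 | abaaaba
   6 |   1 | abbaabaaaba
   7 |  10 | ba
   8 |   6 | baaaba
   9 |   3 | baabaaaba
  10 |   0 | babbaabaaaba
  11 |   2 | bbaabaaaba

SA = [11, 7, 8, 4, 9, 5, 1, 10, 6, 3, 0, 2]
i: (SA[i-1],SA[i]) lcp shared
  1: (11,7) 1 'a'
  2: (7,8) 2 'aa'
  3: (8,4) 4 'aaba'
  4: (4,9) 1 'a'
  5: (9,5) 3 'aba'
  6: (5,1) 2 'ab'
  7: (1,10) 0 ''
  8: (10,6) 2 'ba'
  9: (6,3) 3 'baa'
  10: (3,0) 2 'ba'
  11: (0,2) 1 'b'

n(n+1)/2 = 12·13/2 = 78
Σ LCP = 0 + 1 + 2 + 4 + 1 + 3 + 2 + 0 + 2 + 3 + 2 + 1 = 21
distinct = 78 − 21 = 57

57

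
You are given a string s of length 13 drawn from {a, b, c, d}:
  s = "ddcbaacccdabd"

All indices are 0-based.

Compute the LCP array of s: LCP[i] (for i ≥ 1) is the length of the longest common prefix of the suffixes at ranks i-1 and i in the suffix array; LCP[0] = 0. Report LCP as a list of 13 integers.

[0, 1, 1, 0, 1, 0, 1, 2, 1, 0, 1, 1, 1]

sorted suffixes:
  #0 SA[0]=4  'aacccdabd'
  #1 SA[1]=10  'abd'
  #2 SA[2]=5  'acccdabd'
  #3 SA[3]=3  'baacccdabd'
  #4 SA[4]=11  'bd'
  #5 SA[5]=2  'cbaacccdabd'
  #6 SA[6]=6  'cccdabd'
  #7 SA[7]=7  'ccdabd'
  #8 SA[8]=8  'cdabd'
  #9 SA[9]=12  'd'
  #10 SA[10]=9  'dabd'
  #11 SA[11]=1  'dcbaacccdabd'
  #12 SA[12]=0  'ddcbaacccdabd'

SA = [4, 10, 5, 3, 11, 2, 6, 7, 8, 12, 9, 1, 0]
i: (SA[i-1],SA[i]) lcp shared
  1: (4,10) 1 'a'
  2: (10,5) 1 'a'
  3: (5,3) 0 ''
  4: (3,11) 1 'b'
  5: (11,2) 0 ''
  6: (2,6) 1 'c'
  7: (6,7) 2 'cc'
  8: (7,8) 1 'c'
  9: (8,12) 0 ''
  10: (12,9) 1 'd'
  11: (9,1) 1 'd'
  12: (1,0) 1 'd'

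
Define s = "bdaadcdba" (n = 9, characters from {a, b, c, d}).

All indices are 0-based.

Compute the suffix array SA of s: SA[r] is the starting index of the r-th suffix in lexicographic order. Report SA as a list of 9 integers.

[8, 2, 3, 7, 0, 5, 1, 6, 4]

rank→(start, suffix):
  0 → (8, 'a')
  1 → (2, 'aadcdba')
  2 → (3, 'adcdba')
  3 → (7, 'ba')
  4 → (0, 'bdaadcdba')
  5 → (5, 'cdba')
  6 → (1, 'daadcdba')
  7 → (6, 'dba')
  8 → (4, 'dcdba')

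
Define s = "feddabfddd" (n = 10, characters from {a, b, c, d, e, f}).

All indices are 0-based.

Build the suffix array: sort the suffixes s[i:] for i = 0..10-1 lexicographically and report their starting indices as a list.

rank→(start, suffix):
  0 → (4, 'abfddd')
  1 → (5, 'bfddd')
  2 → (9, 'd')
  3 → (3, 'dabfddd')
  4 → (8, 'dd')
  5 → (2, 'ddabfddd')
  6 → (7, 'ddd')
  7 → (1, 'eddabfddd')
  8 → (6, 'fddd')
  9 → (0, 'feddabfddd')

[4, 5, 9, 3, 8, 2, 7, 1, 6, 0]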